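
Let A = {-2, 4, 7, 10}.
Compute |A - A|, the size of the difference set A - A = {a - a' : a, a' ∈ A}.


A - A = {a - a' : a, a' ∈ A}; |A| = 4.
Bounds: 2|A|-1 ≤ |A - A| ≤ |A|² - |A| + 1, i.e. 7 ≤ |A - A| ≤ 13.
Note: 0 ∈ A - A always (from a - a). The set is symmetric: if d ∈ A - A then -d ∈ A - A.
Enumerate nonzero differences d = a - a' with a > a' (then include -d):
Positive differences: {3, 6, 9, 12}
Full difference set: {0} ∪ (positive diffs) ∪ (negative diffs).
|A - A| = 1 + 2·4 = 9 (matches direct enumeration: 9).

|A - A| = 9


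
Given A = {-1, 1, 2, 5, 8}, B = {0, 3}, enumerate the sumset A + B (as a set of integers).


A + B = {a + b : a ∈ A, b ∈ B}.
Enumerate all |A|·|B| = 5·2 = 10 pairs (a, b) and collect distinct sums.
a = -1: -1+0=-1, -1+3=2
a = 1: 1+0=1, 1+3=4
a = 2: 2+0=2, 2+3=5
a = 5: 5+0=5, 5+3=8
a = 8: 8+0=8, 8+3=11
Collecting distinct sums: A + B = {-1, 1, 2, 4, 5, 8, 11}
|A + B| = 7

A + B = {-1, 1, 2, 4, 5, 8, 11}


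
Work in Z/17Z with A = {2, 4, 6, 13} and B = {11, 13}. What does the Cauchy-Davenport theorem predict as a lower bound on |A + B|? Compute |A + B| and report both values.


Cauchy-Davenport: |A + B| ≥ min(p, |A| + |B| - 1) for A, B nonempty in Z/pZ.
|A| = 4, |B| = 2, p = 17.
CD lower bound = min(17, 4 + 2 - 1) = min(17, 5) = 5.
Compute A + B mod 17 directly:
a = 2: 2+11=13, 2+13=15
a = 4: 4+11=15, 4+13=0
a = 6: 6+11=0, 6+13=2
a = 13: 13+11=7, 13+13=9
A + B = {0, 2, 7, 9, 13, 15}, so |A + B| = 6.
Verify: 6 ≥ 5? Yes ✓.

CD lower bound = 5, actual |A + B| = 6.


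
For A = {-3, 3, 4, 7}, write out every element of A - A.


A - A = {a - a' : a, a' ∈ A}.
Compute a - a' for each ordered pair (a, a'):
a = -3: -3--3=0, -3-3=-6, -3-4=-7, -3-7=-10
a = 3: 3--3=6, 3-3=0, 3-4=-1, 3-7=-4
a = 4: 4--3=7, 4-3=1, 4-4=0, 4-7=-3
a = 7: 7--3=10, 7-3=4, 7-4=3, 7-7=0
Collecting distinct values (and noting 0 appears from a-a):
A - A = {-10, -7, -6, -4, -3, -1, 0, 1, 3, 4, 6, 7, 10}
|A - A| = 13

A - A = {-10, -7, -6, -4, -3, -1, 0, 1, 3, 4, 6, 7, 10}


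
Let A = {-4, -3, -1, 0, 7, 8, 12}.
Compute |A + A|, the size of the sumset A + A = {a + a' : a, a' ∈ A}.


A + A = {a + a' : a, a' ∈ A}; |A| = 7.
General bounds: 2|A| - 1 ≤ |A + A| ≤ |A|(|A|+1)/2, i.e. 13 ≤ |A + A| ≤ 28.
Lower bound 2|A|-1 is attained iff A is an arithmetic progression.
Enumerate sums a + a' for a ≤ a' (symmetric, so this suffices):
a = -4: -4+-4=-8, -4+-3=-7, -4+-1=-5, -4+0=-4, -4+7=3, -4+8=4, -4+12=8
a = -3: -3+-3=-6, -3+-1=-4, -3+0=-3, -3+7=4, -3+8=5, -3+12=9
a = -1: -1+-1=-2, -1+0=-1, -1+7=6, -1+8=7, -1+12=11
a = 0: 0+0=0, 0+7=7, 0+8=8, 0+12=12
a = 7: 7+7=14, 7+8=15, 7+12=19
a = 8: 8+8=16, 8+12=20
a = 12: 12+12=24
Distinct sums: {-8, -7, -6, -5, -4, -3, -2, -1, 0, 3, 4, 5, 6, 7, 8, 9, 11, 12, 14, 15, 16, 19, 20, 24}
|A + A| = 24

|A + A| = 24


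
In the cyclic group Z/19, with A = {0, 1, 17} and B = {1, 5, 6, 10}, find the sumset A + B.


Work in Z/19Z: reduce every sum a + b modulo 19.
Enumerate all 12 pairs:
a = 0: 0+1=1, 0+5=5, 0+6=6, 0+10=10
a = 1: 1+1=2, 1+5=6, 1+6=7, 1+10=11
a = 17: 17+1=18, 17+5=3, 17+6=4, 17+10=8
Distinct residues collected: {1, 2, 3, 4, 5, 6, 7, 8, 10, 11, 18}
|A + B| = 11 (out of 19 total residues).

A + B = {1, 2, 3, 4, 5, 6, 7, 8, 10, 11, 18}


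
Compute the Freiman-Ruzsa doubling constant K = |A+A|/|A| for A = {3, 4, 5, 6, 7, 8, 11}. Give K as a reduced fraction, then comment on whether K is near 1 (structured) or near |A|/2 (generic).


|A| = 7.
Compute A + A by enumerating all 49 pairs.
A + A = {6, 7, 8, 9, 10, 11, 12, 13, 14, 15, 16, 17, 18, 19, 22}, so |A + A| = 15.
K = |A + A| / |A| = 15/7 (already in lowest terms) ≈ 2.1429.
Reference: AP of size 7 gives K = 13/7 ≈ 1.8571; a fully generic set of size 7 gives K ≈ 4.0000.

|A| = 7, |A + A| = 15, K = 15/7.


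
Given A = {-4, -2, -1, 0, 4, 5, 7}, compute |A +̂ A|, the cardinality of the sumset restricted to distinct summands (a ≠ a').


Restricted sumset: A +̂ A = {a + a' : a ∈ A, a' ∈ A, a ≠ a'}.
Equivalently, take A + A and drop any sum 2a that is achievable ONLY as a + a for a ∈ A (i.e. sums representable only with equal summands).
Enumerate pairs (a, a') with a < a' (symmetric, so each unordered pair gives one sum; this covers all a ≠ a'):
  -4 + -2 = -6
  -4 + -1 = -5
  -4 + 0 = -4
  -4 + 4 = 0
  -4 + 5 = 1
  -4 + 7 = 3
  -2 + -1 = -3
  -2 + 0 = -2
  -2 + 4 = 2
  -2 + 5 = 3
  -2 + 7 = 5
  -1 + 0 = -1
  -1 + 4 = 3
  -1 + 5 = 4
  -1 + 7 = 6
  0 + 4 = 4
  0 + 5 = 5
  0 + 7 = 7
  4 + 5 = 9
  4 + 7 = 11
  5 + 7 = 12
Collected distinct sums: {-6, -5, -4, -3, -2, -1, 0, 1, 2, 3, 4, 5, 6, 7, 9, 11, 12}
|A +̂ A| = 17
(Reference bound: |A +̂ A| ≥ 2|A| - 3 for |A| ≥ 2, with |A| = 7 giving ≥ 11.)

|A +̂ A| = 17


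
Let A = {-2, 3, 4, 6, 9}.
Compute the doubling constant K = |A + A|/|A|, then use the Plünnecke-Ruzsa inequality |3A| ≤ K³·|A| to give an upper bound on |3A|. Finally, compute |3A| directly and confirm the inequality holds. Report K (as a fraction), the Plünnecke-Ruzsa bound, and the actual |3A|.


|A| = 5.
Step 1: Compute A + A by enumerating all 25 pairs.
A + A = {-4, 1, 2, 4, 6, 7, 8, 9, 10, 12, 13, 15, 18}, so |A + A| = 13.
Step 2: Doubling constant K = |A + A|/|A| = 13/5 = 13/5 ≈ 2.6000.
Step 3: Plünnecke-Ruzsa gives |3A| ≤ K³·|A| = (2.6000)³ · 5 ≈ 87.8800.
Step 4: Compute 3A = A + A + A directly by enumerating all triples (a,b,c) ∈ A³; |3A| = 24.
Step 5: Check 24 ≤ 87.8800? Yes ✓.

K = 13/5, Plünnecke-Ruzsa bound K³|A| ≈ 87.8800, |3A| = 24, inequality holds.


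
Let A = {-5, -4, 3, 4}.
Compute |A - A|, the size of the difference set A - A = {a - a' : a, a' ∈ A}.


A - A = {a - a' : a, a' ∈ A}; |A| = 4.
Bounds: 2|A|-1 ≤ |A - A| ≤ |A|² - |A| + 1, i.e. 7 ≤ |A - A| ≤ 13.
Note: 0 ∈ A - A always (from a - a). The set is symmetric: if d ∈ A - A then -d ∈ A - A.
Enumerate nonzero differences d = a - a' with a > a' (then include -d):
Positive differences: {1, 7, 8, 9}
Full difference set: {0} ∪ (positive diffs) ∪ (negative diffs).
|A - A| = 1 + 2·4 = 9 (matches direct enumeration: 9).

|A - A| = 9


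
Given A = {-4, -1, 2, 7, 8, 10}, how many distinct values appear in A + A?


A + A = {a + a' : a, a' ∈ A}; |A| = 6.
General bounds: 2|A| - 1 ≤ |A + A| ≤ |A|(|A|+1)/2, i.e. 11 ≤ |A + A| ≤ 21.
Lower bound 2|A|-1 is attained iff A is an arithmetic progression.
Enumerate sums a + a' for a ≤ a' (symmetric, so this suffices):
a = -4: -4+-4=-8, -4+-1=-5, -4+2=-2, -4+7=3, -4+8=4, -4+10=6
a = -1: -1+-1=-2, -1+2=1, -1+7=6, -1+8=7, -1+10=9
a = 2: 2+2=4, 2+7=9, 2+8=10, 2+10=12
a = 7: 7+7=14, 7+8=15, 7+10=17
a = 8: 8+8=16, 8+10=18
a = 10: 10+10=20
Distinct sums: {-8, -5, -2, 1, 3, 4, 6, 7, 9, 10, 12, 14, 15, 16, 17, 18, 20}
|A + A| = 17

|A + A| = 17


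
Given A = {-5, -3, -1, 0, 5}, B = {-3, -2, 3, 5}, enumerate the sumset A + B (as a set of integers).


A + B = {a + b : a ∈ A, b ∈ B}.
Enumerate all |A|·|B| = 5·4 = 20 pairs (a, b) and collect distinct sums.
a = -5: -5+-3=-8, -5+-2=-7, -5+3=-2, -5+5=0
a = -3: -3+-3=-6, -3+-2=-5, -3+3=0, -3+5=2
a = -1: -1+-3=-4, -1+-2=-3, -1+3=2, -1+5=4
a = 0: 0+-3=-3, 0+-2=-2, 0+3=3, 0+5=5
a = 5: 5+-3=2, 5+-2=3, 5+3=8, 5+5=10
Collecting distinct sums: A + B = {-8, -7, -6, -5, -4, -3, -2, 0, 2, 3, 4, 5, 8, 10}
|A + B| = 14

A + B = {-8, -7, -6, -5, -4, -3, -2, 0, 2, 3, 4, 5, 8, 10}


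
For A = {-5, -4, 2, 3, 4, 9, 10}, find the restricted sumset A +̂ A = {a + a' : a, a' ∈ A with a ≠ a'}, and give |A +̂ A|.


Restricted sumset: A +̂ A = {a + a' : a ∈ A, a' ∈ A, a ≠ a'}.
Equivalently, take A + A and drop any sum 2a that is achievable ONLY as a + a for a ∈ A (i.e. sums representable only with equal summands).
Enumerate pairs (a, a') with a < a' (symmetric, so each unordered pair gives one sum; this covers all a ≠ a'):
  -5 + -4 = -9
  -5 + 2 = -3
  -5 + 3 = -2
  -5 + 4 = -1
  -5 + 9 = 4
  -5 + 10 = 5
  -4 + 2 = -2
  -4 + 3 = -1
  -4 + 4 = 0
  -4 + 9 = 5
  -4 + 10 = 6
  2 + 3 = 5
  2 + 4 = 6
  2 + 9 = 11
  2 + 10 = 12
  3 + 4 = 7
  3 + 9 = 12
  3 + 10 = 13
  4 + 9 = 13
  4 + 10 = 14
  9 + 10 = 19
Collected distinct sums: {-9, -3, -2, -1, 0, 4, 5, 6, 7, 11, 12, 13, 14, 19}
|A +̂ A| = 14
(Reference bound: |A +̂ A| ≥ 2|A| - 3 for |A| ≥ 2, with |A| = 7 giving ≥ 11.)

|A +̂ A| = 14


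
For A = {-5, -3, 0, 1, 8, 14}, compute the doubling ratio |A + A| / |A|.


|A| = 6.
Compute A + A by enumerating all 36 pairs.
A + A = {-10, -8, -6, -5, -4, -3, -2, 0, 1, 2, 3, 5, 8, 9, 11, 14, 15, 16, 22, 28}, so |A + A| = 20.
K = |A + A| / |A| = 20/6 = 10/3 ≈ 3.3333.
Reference: AP of size 6 gives K = 11/6 ≈ 1.8333; a fully generic set of size 6 gives K ≈ 3.5000.

|A| = 6, |A + A| = 20, K = 20/6 = 10/3.


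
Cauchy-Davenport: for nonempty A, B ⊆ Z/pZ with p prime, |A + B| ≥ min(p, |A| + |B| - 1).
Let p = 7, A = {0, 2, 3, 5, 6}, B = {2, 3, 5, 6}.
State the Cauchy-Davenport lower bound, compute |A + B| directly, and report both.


Cauchy-Davenport: |A + B| ≥ min(p, |A| + |B| - 1) for A, B nonempty in Z/pZ.
|A| = 5, |B| = 4, p = 7.
CD lower bound = min(7, 5 + 4 - 1) = min(7, 8) = 7.
Compute A + B mod 7 directly:
a = 0: 0+2=2, 0+3=3, 0+5=5, 0+6=6
a = 2: 2+2=4, 2+3=5, 2+5=0, 2+6=1
a = 3: 3+2=5, 3+3=6, 3+5=1, 3+6=2
a = 5: 5+2=0, 5+3=1, 5+5=3, 5+6=4
a = 6: 6+2=1, 6+3=2, 6+5=4, 6+6=5
A + B = {0, 1, 2, 3, 4, 5, 6}, so |A + B| = 7.
Verify: 7 ≥ 7? Yes ✓.

CD lower bound = 7, actual |A + B| = 7.


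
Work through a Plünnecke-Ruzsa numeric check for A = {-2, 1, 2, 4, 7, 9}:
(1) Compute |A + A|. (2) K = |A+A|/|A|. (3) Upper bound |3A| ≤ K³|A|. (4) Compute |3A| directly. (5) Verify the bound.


|A| = 6.
Step 1: Compute A + A by enumerating all 36 pairs.
A + A = {-4, -1, 0, 2, 3, 4, 5, 6, 7, 8, 9, 10, 11, 13, 14, 16, 18}, so |A + A| = 17.
Step 2: Doubling constant K = |A + A|/|A| = 17/6 = 17/6 ≈ 2.8333.
Step 3: Plünnecke-Ruzsa gives |3A| ≤ K³·|A| = (2.8333)³ · 6 ≈ 136.4722.
Step 4: Compute 3A = A + A + A directly by enumerating all triples (a,b,c) ∈ A³; |3A| = 29.
Step 5: Check 29 ≤ 136.4722? Yes ✓.

K = 17/6, Plünnecke-Ruzsa bound K³|A| ≈ 136.4722, |3A| = 29, inequality holds.


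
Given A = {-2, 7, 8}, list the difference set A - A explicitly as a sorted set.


A - A = {a - a' : a, a' ∈ A}.
Compute a - a' for each ordered pair (a, a'):
a = -2: -2--2=0, -2-7=-9, -2-8=-10
a = 7: 7--2=9, 7-7=0, 7-8=-1
a = 8: 8--2=10, 8-7=1, 8-8=0
Collecting distinct values (and noting 0 appears from a-a):
A - A = {-10, -9, -1, 0, 1, 9, 10}
|A - A| = 7

A - A = {-10, -9, -1, 0, 1, 9, 10}


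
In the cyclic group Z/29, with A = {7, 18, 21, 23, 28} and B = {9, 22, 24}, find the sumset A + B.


Work in Z/29Z: reduce every sum a + b modulo 29.
Enumerate all 15 pairs:
a = 7: 7+9=16, 7+22=0, 7+24=2
a = 18: 18+9=27, 18+22=11, 18+24=13
a = 21: 21+9=1, 21+22=14, 21+24=16
a = 23: 23+9=3, 23+22=16, 23+24=18
a = 28: 28+9=8, 28+22=21, 28+24=23
Distinct residues collected: {0, 1, 2, 3, 8, 11, 13, 14, 16, 18, 21, 23, 27}
|A + B| = 13 (out of 29 total residues).

A + B = {0, 1, 2, 3, 8, 11, 13, 14, 16, 18, 21, 23, 27}


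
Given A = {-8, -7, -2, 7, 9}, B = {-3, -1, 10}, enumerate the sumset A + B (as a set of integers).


A + B = {a + b : a ∈ A, b ∈ B}.
Enumerate all |A|·|B| = 5·3 = 15 pairs (a, b) and collect distinct sums.
a = -8: -8+-3=-11, -8+-1=-9, -8+10=2
a = -7: -7+-3=-10, -7+-1=-8, -7+10=3
a = -2: -2+-3=-5, -2+-1=-3, -2+10=8
a = 7: 7+-3=4, 7+-1=6, 7+10=17
a = 9: 9+-3=6, 9+-1=8, 9+10=19
Collecting distinct sums: A + B = {-11, -10, -9, -8, -5, -3, 2, 3, 4, 6, 8, 17, 19}
|A + B| = 13

A + B = {-11, -10, -9, -8, -5, -3, 2, 3, 4, 6, 8, 17, 19}


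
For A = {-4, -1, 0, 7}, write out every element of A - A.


A - A = {a - a' : a, a' ∈ A}.
Compute a - a' for each ordered pair (a, a'):
a = -4: -4--4=0, -4--1=-3, -4-0=-4, -4-7=-11
a = -1: -1--4=3, -1--1=0, -1-0=-1, -1-7=-8
a = 0: 0--4=4, 0--1=1, 0-0=0, 0-7=-7
a = 7: 7--4=11, 7--1=8, 7-0=7, 7-7=0
Collecting distinct values (and noting 0 appears from a-a):
A - A = {-11, -8, -7, -4, -3, -1, 0, 1, 3, 4, 7, 8, 11}
|A - A| = 13

A - A = {-11, -8, -7, -4, -3, -1, 0, 1, 3, 4, 7, 8, 11}


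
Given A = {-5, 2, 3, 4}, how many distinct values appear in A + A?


A + A = {a + a' : a, a' ∈ A}; |A| = 4.
General bounds: 2|A| - 1 ≤ |A + A| ≤ |A|(|A|+1)/2, i.e. 7 ≤ |A + A| ≤ 10.
Lower bound 2|A|-1 is attained iff A is an arithmetic progression.
Enumerate sums a + a' for a ≤ a' (symmetric, so this suffices):
a = -5: -5+-5=-10, -5+2=-3, -5+3=-2, -5+4=-1
a = 2: 2+2=4, 2+3=5, 2+4=6
a = 3: 3+3=6, 3+4=7
a = 4: 4+4=8
Distinct sums: {-10, -3, -2, -1, 4, 5, 6, 7, 8}
|A + A| = 9

|A + A| = 9


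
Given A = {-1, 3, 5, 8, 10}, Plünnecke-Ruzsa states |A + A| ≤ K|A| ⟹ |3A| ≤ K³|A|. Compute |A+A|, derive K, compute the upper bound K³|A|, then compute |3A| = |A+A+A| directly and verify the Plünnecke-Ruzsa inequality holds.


|A| = 5.
Step 1: Compute A + A by enumerating all 25 pairs.
A + A = {-2, 2, 4, 6, 7, 8, 9, 10, 11, 13, 15, 16, 18, 20}, so |A + A| = 14.
Step 2: Doubling constant K = |A + A|/|A| = 14/5 = 14/5 ≈ 2.8000.
Step 3: Plünnecke-Ruzsa gives |3A| ≤ K³·|A| = (2.8000)³ · 5 ≈ 109.7600.
Step 4: Compute 3A = A + A + A directly by enumerating all triples (a,b,c) ∈ A³; |3A| = 26.
Step 5: Check 26 ≤ 109.7600? Yes ✓.

K = 14/5, Plünnecke-Ruzsa bound K³|A| ≈ 109.7600, |3A| = 26, inequality holds.


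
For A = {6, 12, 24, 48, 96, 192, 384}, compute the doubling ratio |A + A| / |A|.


|A| = 7.
Compute A + A by enumerating all 49 pairs.
A + A = {12, 18, 24, 30, 36, 48, 54, 60, 72, 96, 102, 108, 120, 144, 192, 198, 204, 216, 240, 288, 384, 390, 396, 408, 432, 480, 576, 768}, so |A + A| = 28.
K = |A + A| / |A| = 28/7 = 4/1 ≈ 4.0000.
Reference: AP of size 7 gives K = 13/7 ≈ 1.8571; a fully generic set of size 7 gives K ≈ 4.0000.

|A| = 7, |A + A| = 28, K = 28/7 = 4/1.


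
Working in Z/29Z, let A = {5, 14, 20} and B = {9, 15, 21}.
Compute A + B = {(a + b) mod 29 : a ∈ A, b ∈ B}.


Work in Z/29Z: reduce every sum a + b modulo 29.
Enumerate all 9 pairs:
a = 5: 5+9=14, 5+15=20, 5+21=26
a = 14: 14+9=23, 14+15=0, 14+21=6
a = 20: 20+9=0, 20+15=6, 20+21=12
Distinct residues collected: {0, 6, 12, 14, 20, 23, 26}
|A + B| = 7 (out of 29 total residues).

A + B = {0, 6, 12, 14, 20, 23, 26}


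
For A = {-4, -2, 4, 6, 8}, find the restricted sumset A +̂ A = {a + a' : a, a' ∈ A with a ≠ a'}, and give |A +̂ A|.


Restricted sumset: A +̂ A = {a + a' : a ∈ A, a' ∈ A, a ≠ a'}.
Equivalently, take A + A and drop any sum 2a that is achievable ONLY as a + a for a ∈ A (i.e. sums representable only with equal summands).
Enumerate pairs (a, a') with a < a' (symmetric, so each unordered pair gives one sum; this covers all a ≠ a'):
  -4 + -2 = -6
  -4 + 4 = 0
  -4 + 6 = 2
  -4 + 8 = 4
  -2 + 4 = 2
  -2 + 6 = 4
  -2 + 8 = 6
  4 + 6 = 10
  4 + 8 = 12
  6 + 8 = 14
Collected distinct sums: {-6, 0, 2, 4, 6, 10, 12, 14}
|A +̂ A| = 8
(Reference bound: |A +̂ A| ≥ 2|A| - 3 for |A| ≥ 2, with |A| = 5 giving ≥ 7.)

|A +̂ A| = 8


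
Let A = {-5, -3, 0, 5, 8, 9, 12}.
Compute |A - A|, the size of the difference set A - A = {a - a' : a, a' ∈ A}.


A - A = {a - a' : a, a' ∈ A}; |A| = 7.
Bounds: 2|A|-1 ≤ |A - A| ≤ |A|² - |A| + 1, i.e. 13 ≤ |A - A| ≤ 43.
Note: 0 ∈ A - A always (from a - a). The set is symmetric: if d ∈ A - A then -d ∈ A - A.
Enumerate nonzero differences d = a - a' with a > a' (then include -d):
Positive differences: {1, 2, 3, 4, 5, 7, 8, 9, 10, 11, 12, 13, 14, 15, 17}
Full difference set: {0} ∪ (positive diffs) ∪ (negative diffs).
|A - A| = 1 + 2·15 = 31 (matches direct enumeration: 31).

|A - A| = 31


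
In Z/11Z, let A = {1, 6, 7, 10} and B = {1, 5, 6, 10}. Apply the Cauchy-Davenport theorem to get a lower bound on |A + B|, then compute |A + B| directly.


Cauchy-Davenport: |A + B| ≥ min(p, |A| + |B| - 1) for A, B nonempty in Z/pZ.
|A| = 4, |B| = 4, p = 11.
CD lower bound = min(11, 4 + 4 - 1) = min(11, 7) = 7.
Compute A + B mod 11 directly:
a = 1: 1+1=2, 1+5=6, 1+6=7, 1+10=0
a = 6: 6+1=7, 6+5=0, 6+6=1, 6+10=5
a = 7: 7+1=8, 7+5=1, 7+6=2, 7+10=6
a = 10: 10+1=0, 10+5=4, 10+6=5, 10+10=9
A + B = {0, 1, 2, 4, 5, 6, 7, 8, 9}, so |A + B| = 9.
Verify: 9 ≥ 7? Yes ✓.

CD lower bound = 7, actual |A + B| = 9.


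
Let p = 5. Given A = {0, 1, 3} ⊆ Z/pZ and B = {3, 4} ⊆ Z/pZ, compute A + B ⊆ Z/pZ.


Work in Z/5Z: reduce every sum a + b modulo 5.
Enumerate all 6 pairs:
a = 0: 0+3=3, 0+4=4
a = 1: 1+3=4, 1+4=0
a = 3: 3+3=1, 3+4=2
Distinct residues collected: {0, 1, 2, 3, 4}
|A + B| = 5 (out of 5 total residues).

A + B = {0, 1, 2, 3, 4}


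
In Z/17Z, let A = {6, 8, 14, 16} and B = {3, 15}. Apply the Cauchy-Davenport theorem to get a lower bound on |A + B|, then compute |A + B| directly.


Cauchy-Davenport: |A + B| ≥ min(p, |A| + |B| - 1) for A, B nonempty in Z/pZ.
|A| = 4, |B| = 2, p = 17.
CD lower bound = min(17, 4 + 2 - 1) = min(17, 5) = 5.
Compute A + B mod 17 directly:
a = 6: 6+3=9, 6+15=4
a = 8: 8+3=11, 8+15=6
a = 14: 14+3=0, 14+15=12
a = 16: 16+3=2, 16+15=14
A + B = {0, 2, 4, 6, 9, 11, 12, 14}, so |A + B| = 8.
Verify: 8 ≥ 5? Yes ✓.

CD lower bound = 5, actual |A + B| = 8.


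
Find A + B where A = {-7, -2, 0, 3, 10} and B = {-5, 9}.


A + B = {a + b : a ∈ A, b ∈ B}.
Enumerate all |A|·|B| = 5·2 = 10 pairs (a, b) and collect distinct sums.
a = -7: -7+-5=-12, -7+9=2
a = -2: -2+-5=-7, -2+9=7
a = 0: 0+-5=-5, 0+9=9
a = 3: 3+-5=-2, 3+9=12
a = 10: 10+-5=5, 10+9=19
Collecting distinct sums: A + B = {-12, -7, -5, -2, 2, 5, 7, 9, 12, 19}
|A + B| = 10

A + B = {-12, -7, -5, -2, 2, 5, 7, 9, 12, 19}


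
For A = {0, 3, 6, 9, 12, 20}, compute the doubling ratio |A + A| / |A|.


|A| = 6.
Compute A + A by enumerating all 36 pairs.
A + A = {0, 3, 6, 9, 12, 15, 18, 20, 21, 23, 24, 26, 29, 32, 40}, so |A + A| = 15.
K = |A + A| / |A| = 15/6 = 5/2 ≈ 2.5000.
Reference: AP of size 6 gives K = 11/6 ≈ 1.8333; a fully generic set of size 6 gives K ≈ 3.5000.

|A| = 6, |A + A| = 15, K = 15/6 = 5/2.


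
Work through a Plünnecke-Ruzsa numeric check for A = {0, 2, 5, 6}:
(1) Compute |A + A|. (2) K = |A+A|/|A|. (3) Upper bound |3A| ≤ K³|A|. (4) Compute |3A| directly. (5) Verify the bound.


|A| = 4.
Step 1: Compute A + A by enumerating all 16 pairs.
A + A = {0, 2, 4, 5, 6, 7, 8, 10, 11, 12}, so |A + A| = 10.
Step 2: Doubling constant K = |A + A|/|A| = 10/4 = 10/4 ≈ 2.5000.
Step 3: Plünnecke-Ruzsa gives |3A| ≤ K³·|A| = (2.5000)³ · 4 ≈ 62.5000.
Step 4: Compute 3A = A + A + A directly by enumerating all triples (a,b,c) ∈ A³; |3A| = 17.
Step 5: Check 17 ≤ 62.5000? Yes ✓.

K = 10/4, Plünnecke-Ruzsa bound K³|A| ≈ 62.5000, |3A| = 17, inequality holds.


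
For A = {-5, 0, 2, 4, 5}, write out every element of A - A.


A - A = {a - a' : a, a' ∈ A}.
Compute a - a' for each ordered pair (a, a'):
a = -5: -5--5=0, -5-0=-5, -5-2=-7, -5-4=-9, -5-5=-10
a = 0: 0--5=5, 0-0=0, 0-2=-2, 0-4=-4, 0-5=-5
a = 2: 2--5=7, 2-0=2, 2-2=0, 2-4=-2, 2-5=-3
a = 4: 4--5=9, 4-0=4, 4-2=2, 4-4=0, 4-5=-1
a = 5: 5--5=10, 5-0=5, 5-2=3, 5-4=1, 5-5=0
Collecting distinct values (and noting 0 appears from a-a):
A - A = {-10, -9, -7, -5, -4, -3, -2, -1, 0, 1, 2, 3, 4, 5, 7, 9, 10}
|A - A| = 17

A - A = {-10, -9, -7, -5, -4, -3, -2, -1, 0, 1, 2, 3, 4, 5, 7, 9, 10}


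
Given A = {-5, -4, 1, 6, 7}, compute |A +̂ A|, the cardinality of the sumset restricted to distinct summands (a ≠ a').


Restricted sumset: A +̂ A = {a + a' : a ∈ A, a' ∈ A, a ≠ a'}.
Equivalently, take A + A and drop any sum 2a that is achievable ONLY as a + a for a ∈ A (i.e. sums representable only with equal summands).
Enumerate pairs (a, a') with a < a' (symmetric, so each unordered pair gives one sum; this covers all a ≠ a'):
  -5 + -4 = -9
  -5 + 1 = -4
  -5 + 6 = 1
  -5 + 7 = 2
  -4 + 1 = -3
  -4 + 6 = 2
  -4 + 7 = 3
  1 + 6 = 7
  1 + 7 = 8
  6 + 7 = 13
Collected distinct sums: {-9, -4, -3, 1, 2, 3, 7, 8, 13}
|A +̂ A| = 9
(Reference bound: |A +̂ A| ≥ 2|A| - 3 for |A| ≥ 2, with |A| = 5 giving ≥ 7.)

|A +̂ A| = 9


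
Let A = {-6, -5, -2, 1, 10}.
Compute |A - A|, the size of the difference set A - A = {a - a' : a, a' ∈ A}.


A - A = {a - a' : a, a' ∈ A}; |A| = 5.
Bounds: 2|A|-1 ≤ |A - A| ≤ |A|² - |A| + 1, i.e. 9 ≤ |A - A| ≤ 21.
Note: 0 ∈ A - A always (from a - a). The set is symmetric: if d ∈ A - A then -d ∈ A - A.
Enumerate nonzero differences d = a - a' with a > a' (then include -d):
Positive differences: {1, 3, 4, 6, 7, 9, 12, 15, 16}
Full difference set: {0} ∪ (positive diffs) ∪ (negative diffs).
|A - A| = 1 + 2·9 = 19 (matches direct enumeration: 19).

|A - A| = 19


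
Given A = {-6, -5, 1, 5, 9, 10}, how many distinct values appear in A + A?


A + A = {a + a' : a, a' ∈ A}; |A| = 6.
General bounds: 2|A| - 1 ≤ |A + A| ≤ |A|(|A|+1)/2, i.e. 11 ≤ |A + A| ≤ 21.
Lower bound 2|A|-1 is attained iff A is an arithmetic progression.
Enumerate sums a + a' for a ≤ a' (symmetric, so this suffices):
a = -6: -6+-6=-12, -6+-5=-11, -6+1=-5, -6+5=-1, -6+9=3, -6+10=4
a = -5: -5+-5=-10, -5+1=-4, -5+5=0, -5+9=4, -5+10=5
a = 1: 1+1=2, 1+5=6, 1+9=10, 1+10=11
a = 5: 5+5=10, 5+9=14, 5+10=15
a = 9: 9+9=18, 9+10=19
a = 10: 10+10=20
Distinct sums: {-12, -11, -10, -5, -4, -1, 0, 2, 3, 4, 5, 6, 10, 11, 14, 15, 18, 19, 20}
|A + A| = 19

|A + A| = 19


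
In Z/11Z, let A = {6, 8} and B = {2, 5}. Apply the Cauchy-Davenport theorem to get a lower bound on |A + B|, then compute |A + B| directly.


Cauchy-Davenport: |A + B| ≥ min(p, |A| + |B| - 1) for A, B nonempty in Z/pZ.
|A| = 2, |B| = 2, p = 11.
CD lower bound = min(11, 2 + 2 - 1) = min(11, 3) = 3.
Compute A + B mod 11 directly:
a = 6: 6+2=8, 6+5=0
a = 8: 8+2=10, 8+5=2
A + B = {0, 2, 8, 10}, so |A + B| = 4.
Verify: 4 ≥ 3? Yes ✓.

CD lower bound = 3, actual |A + B| = 4.


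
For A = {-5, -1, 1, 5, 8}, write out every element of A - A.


A - A = {a - a' : a, a' ∈ A}.
Compute a - a' for each ordered pair (a, a'):
a = -5: -5--5=0, -5--1=-4, -5-1=-6, -5-5=-10, -5-8=-13
a = -1: -1--5=4, -1--1=0, -1-1=-2, -1-5=-6, -1-8=-9
a = 1: 1--5=6, 1--1=2, 1-1=0, 1-5=-4, 1-8=-7
a = 5: 5--5=10, 5--1=6, 5-1=4, 5-5=0, 5-8=-3
a = 8: 8--5=13, 8--1=9, 8-1=7, 8-5=3, 8-8=0
Collecting distinct values (and noting 0 appears from a-a):
A - A = {-13, -10, -9, -7, -6, -4, -3, -2, 0, 2, 3, 4, 6, 7, 9, 10, 13}
|A - A| = 17

A - A = {-13, -10, -9, -7, -6, -4, -3, -2, 0, 2, 3, 4, 6, 7, 9, 10, 13}


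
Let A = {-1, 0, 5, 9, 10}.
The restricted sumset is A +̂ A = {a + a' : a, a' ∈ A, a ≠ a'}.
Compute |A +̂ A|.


Restricted sumset: A +̂ A = {a + a' : a ∈ A, a' ∈ A, a ≠ a'}.
Equivalently, take A + A and drop any sum 2a that is achievable ONLY as a + a for a ∈ A (i.e. sums representable only with equal summands).
Enumerate pairs (a, a') with a < a' (symmetric, so each unordered pair gives one sum; this covers all a ≠ a'):
  -1 + 0 = -1
  -1 + 5 = 4
  -1 + 9 = 8
  -1 + 10 = 9
  0 + 5 = 5
  0 + 9 = 9
  0 + 10 = 10
  5 + 9 = 14
  5 + 10 = 15
  9 + 10 = 19
Collected distinct sums: {-1, 4, 5, 8, 9, 10, 14, 15, 19}
|A +̂ A| = 9
(Reference bound: |A +̂ A| ≥ 2|A| - 3 for |A| ≥ 2, with |A| = 5 giving ≥ 7.)

|A +̂ A| = 9


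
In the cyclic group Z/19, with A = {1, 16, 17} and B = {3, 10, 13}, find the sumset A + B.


Work in Z/19Z: reduce every sum a + b modulo 19.
Enumerate all 9 pairs:
a = 1: 1+3=4, 1+10=11, 1+13=14
a = 16: 16+3=0, 16+10=7, 16+13=10
a = 17: 17+3=1, 17+10=8, 17+13=11
Distinct residues collected: {0, 1, 4, 7, 8, 10, 11, 14}
|A + B| = 8 (out of 19 total residues).

A + B = {0, 1, 4, 7, 8, 10, 11, 14}


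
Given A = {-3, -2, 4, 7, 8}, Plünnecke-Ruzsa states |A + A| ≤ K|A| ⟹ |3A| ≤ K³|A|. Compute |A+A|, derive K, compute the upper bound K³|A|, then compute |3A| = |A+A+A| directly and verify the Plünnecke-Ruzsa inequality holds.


|A| = 5.
Step 1: Compute A + A by enumerating all 25 pairs.
A + A = {-6, -5, -4, 1, 2, 4, 5, 6, 8, 11, 12, 14, 15, 16}, so |A + A| = 14.
Step 2: Doubling constant K = |A + A|/|A| = 14/5 = 14/5 ≈ 2.8000.
Step 3: Plünnecke-Ruzsa gives |3A| ≤ K³·|A| = (2.8000)³ · 5 ≈ 109.7600.
Step 4: Compute 3A = A + A + A directly by enumerating all triples (a,b,c) ∈ A³; |3A| = 29.
Step 5: Check 29 ≤ 109.7600? Yes ✓.

K = 14/5, Plünnecke-Ruzsa bound K³|A| ≈ 109.7600, |3A| = 29, inequality holds.


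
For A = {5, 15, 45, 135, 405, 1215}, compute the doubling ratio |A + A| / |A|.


|A| = 6.
Compute A + A by enumerating all 36 pairs.
A + A = {10, 20, 30, 50, 60, 90, 140, 150, 180, 270, 410, 420, 450, 540, 810, 1220, 1230, 1260, 1350, 1620, 2430}, so |A + A| = 21.
K = |A + A| / |A| = 21/6 = 7/2 ≈ 3.5000.
Reference: AP of size 6 gives K = 11/6 ≈ 1.8333; a fully generic set of size 6 gives K ≈ 3.5000.

|A| = 6, |A + A| = 21, K = 21/6 = 7/2.


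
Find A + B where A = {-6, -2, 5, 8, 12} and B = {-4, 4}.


A + B = {a + b : a ∈ A, b ∈ B}.
Enumerate all |A|·|B| = 5·2 = 10 pairs (a, b) and collect distinct sums.
a = -6: -6+-4=-10, -6+4=-2
a = -2: -2+-4=-6, -2+4=2
a = 5: 5+-4=1, 5+4=9
a = 8: 8+-4=4, 8+4=12
a = 12: 12+-4=8, 12+4=16
Collecting distinct sums: A + B = {-10, -6, -2, 1, 2, 4, 8, 9, 12, 16}
|A + B| = 10

A + B = {-10, -6, -2, 1, 2, 4, 8, 9, 12, 16}


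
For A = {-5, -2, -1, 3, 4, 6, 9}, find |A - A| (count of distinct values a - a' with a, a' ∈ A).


A - A = {a - a' : a, a' ∈ A}; |A| = 7.
Bounds: 2|A|-1 ≤ |A - A| ≤ |A|² - |A| + 1, i.e. 13 ≤ |A - A| ≤ 43.
Note: 0 ∈ A - A always (from a - a). The set is symmetric: if d ∈ A - A then -d ∈ A - A.
Enumerate nonzero differences d = a - a' with a > a' (then include -d):
Positive differences: {1, 2, 3, 4, 5, 6, 7, 8, 9, 10, 11, 14}
Full difference set: {0} ∪ (positive diffs) ∪ (negative diffs).
|A - A| = 1 + 2·12 = 25 (matches direct enumeration: 25).

|A - A| = 25


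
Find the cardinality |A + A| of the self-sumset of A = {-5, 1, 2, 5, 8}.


A + A = {a + a' : a, a' ∈ A}; |A| = 5.
General bounds: 2|A| - 1 ≤ |A + A| ≤ |A|(|A|+1)/2, i.e. 9 ≤ |A + A| ≤ 15.
Lower bound 2|A|-1 is attained iff A is an arithmetic progression.
Enumerate sums a + a' for a ≤ a' (symmetric, so this suffices):
a = -5: -5+-5=-10, -5+1=-4, -5+2=-3, -5+5=0, -5+8=3
a = 1: 1+1=2, 1+2=3, 1+5=6, 1+8=9
a = 2: 2+2=4, 2+5=7, 2+8=10
a = 5: 5+5=10, 5+8=13
a = 8: 8+8=16
Distinct sums: {-10, -4, -3, 0, 2, 3, 4, 6, 7, 9, 10, 13, 16}
|A + A| = 13

|A + A| = 13


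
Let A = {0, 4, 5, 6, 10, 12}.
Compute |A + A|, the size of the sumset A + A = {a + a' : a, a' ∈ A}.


A + A = {a + a' : a, a' ∈ A}; |A| = 6.
General bounds: 2|A| - 1 ≤ |A + A| ≤ |A|(|A|+1)/2, i.e. 11 ≤ |A + A| ≤ 21.
Lower bound 2|A|-1 is attained iff A is an arithmetic progression.
Enumerate sums a + a' for a ≤ a' (symmetric, so this suffices):
a = 0: 0+0=0, 0+4=4, 0+5=5, 0+6=6, 0+10=10, 0+12=12
a = 4: 4+4=8, 4+5=9, 4+6=10, 4+10=14, 4+12=16
a = 5: 5+5=10, 5+6=11, 5+10=15, 5+12=17
a = 6: 6+6=12, 6+10=16, 6+12=18
a = 10: 10+10=20, 10+12=22
a = 12: 12+12=24
Distinct sums: {0, 4, 5, 6, 8, 9, 10, 11, 12, 14, 15, 16, 17, 18, 20, 22, 24}
|A + A| = 17

|A + A| = 17


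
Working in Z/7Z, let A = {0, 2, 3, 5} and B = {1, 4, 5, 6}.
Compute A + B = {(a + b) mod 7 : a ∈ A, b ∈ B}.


Work in Z/7Z: reduce every sum a + b modulo 7.
Enumerate all 16 pairs:
a = 0: 0+1=1, 0+4=4, 0+5=5, 0+6=6
a = 2: 2+1=3, 2+4=6, 2+5=0, 2+6=1
a = 3: 3+1=4, 3+4=0, 3+5=1, 3+6=2
a = 5: 5+1=6, 5+4=2, 5+5=3, 5+6=4
Distinct residues collected: {0, 1, 2, 3, 4, 5, 6}
|A + B| = 7 (out of 7 total residues).

A + B = {0, 1, 2, 3, 4, 5, 6}


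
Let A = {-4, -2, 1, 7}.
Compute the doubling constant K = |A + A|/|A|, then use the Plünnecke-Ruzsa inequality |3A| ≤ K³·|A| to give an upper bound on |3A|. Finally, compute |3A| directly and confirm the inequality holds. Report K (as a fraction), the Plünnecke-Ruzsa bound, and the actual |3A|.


|A| = 4.
Step 1: Compute A + A by enumerating all 16 pairs.
A + A = {-8, -6, -4, -3, -1, 2, 3, 5, 8, 14}, so |A + A| = 10.
Step 2: Doubling constant K = |A + A|/|A| = 10/4 = 10/4 ≈ 2.5000.
Step 3: Plünnecke-Ruzsa gives |3A| ≤ K³·|A| = (2.5000)³ · 4 ≈ 62.5000.
Step 4: Compute 3A = A + A + A directly by enumerating all triples (a,b,c) ∈ A³; |3A| = 19.
Step 5: Check 19 ≤ 62.5000? Yes ✓.

K = 10/4, Plünnecke-Ruzsa bound K³|A| ≈ 62.5000, |3A| = 19, inequality holds.


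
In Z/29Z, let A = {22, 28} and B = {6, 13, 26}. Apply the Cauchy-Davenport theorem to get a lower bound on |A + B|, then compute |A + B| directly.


Cauchy-Davenport: |A + B| ≥ min(p, |A| + |B| - 1) for A, B nonempty in Z/pZ.
|A| = 2, |B| = 3, p = 29.
CD lower bound = min(29, 2 + 3 - 1) = min(29, 4) = 4.
Compute A + B mod 29 directly:
a = 22: 22+6=28, 22+13=6, 22+26=19
a = 28: 28+6=5, 28+13=12, 28+26=25
A + B = {5, 6, 12, 19, 25, 28}, so |A + B| = 6.
Verify: 6 ≥ 4? Yes ✓.

CD lower bound = 4, actual |A + B| = 6.


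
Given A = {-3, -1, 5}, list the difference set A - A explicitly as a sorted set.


A - A = {a - a' : a, a' ∈ A}.
Compute a - a' for each ordered pair (a, a'):
a = -3: -3--3=0, -3--1=-2, -3-5=-8
a = -1: -1--3=2, -1--1=0, -1-5=-6
a = 5: 5--3=8, 5--1=6, 5-5=0
Collecting distinct values (and noting 0 appears from a-a):
A - A = {-8, -6, -2, 0, 2, 6, 8}
|A - A| = 7

A - A = {-8, -6, -2, 0, 2, 6, 8}


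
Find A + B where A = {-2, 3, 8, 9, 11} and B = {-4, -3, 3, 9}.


A + B = {a + b : a ∈ A, b ∈ B}.
Enumerate all |A|·|B| = 5·4 = 20 pairs (a, b) and collect distinct sums.
a = -2: -2+-4=-6, -2+-3=-5, -2+3=1, -2+9=7
a = 3: 3+-4=-1, 3+-3=0, 3+3=6, 3+9=12
a = 8: 8+-4=4, 8+-3=5, 8+3=11, 8+9=17
a = 9: 9+-4=5, 9+-3=6, 9+3=12, 9+9=18
a = 11: 11+-4=7, 11+-3=8, 11+3=14, 11+9=20
Collecting distinct sums: A + B = {-6, -5, -1, 0, 1, 4, 5, 6, 7, 8, 11, 12, 14, 17, 18, 20}
|A + B| = 16

A + B = {-6, -5, -1, 0, 1, 4, 5, 6, 7, 8, 11, 12, 14, 17, 18, 20}


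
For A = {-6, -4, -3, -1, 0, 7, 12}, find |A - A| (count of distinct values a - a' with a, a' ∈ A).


A - A = {a - a' : a, a' ∈ A}; |A| = 7.
Bounds: 2|A|-1 ≤ |A - A| ≤ |A|² - |A| + 1, i.e. 13 ≤ |A - A| ≤ 43.
Note: 0 ∈ A - A always (from a - a). The set is symmetric: if d ∈ A - A then -d ∈ A - A.
Enumerate nonzero differences d = a - a' with a > a' (then include -d):
Positive differences: {1, 2, 3, 4, 5, 6, 7, 8, 10, 11, 12, 13, 15, 16, 18}
Full difference set: {0} ∪ (positive diffs) ∪ (negative diffs).
|A - A| = 1 + 2·15 = 31 (matches direct enumeration: 31).

|A - A| = 31


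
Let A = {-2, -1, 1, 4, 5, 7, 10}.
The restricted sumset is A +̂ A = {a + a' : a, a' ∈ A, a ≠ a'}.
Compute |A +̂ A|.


Restricted sumset: A +̂ A = {a + a' : a ∈ A, a' ∈ A, a ≠ a'}.
Equivalently, take A + A and drop any sum 2a that is achievable ONLY as a + a for a ∈ A (i.e. sums representable only with equal summands).
Enumerate pairs (a, a') with a < a' (symmetric, so each unordered pair gives one sum; this covers all a ≠ a'):
  -2 + -1 = -3
  -2 + 1 = -1
  -2 + 4 = 2
  -2 + 5 = 3
  -2 + 7 = 5
  -2 + 10 = 8
  -1 + 1 = 0
  -1 + 4 = 3
  -1 + 5 = 4
  -1 + 7 = 6
  -1 + 10 = 9
  1 + 4 = 5
  1 + 5 = 6
  1 + 7 = 8
  1 + 10 = 11
  4 + 5 = 9
  4 + 7 = 11
  4 + 10 = 14
  5 + 7 = 12
  5 + 10 = 15
  7 + 10 = 17
Collected distinct sums: {-3, -1, 0, 2, 3, 4, 5, 6, 8, 9, 11, 12, 14, 15, 17}
|A +̂ A| = 15
(Reference bound: |A +̂ A| ≥ 2|A| - 3 for |A| ≥ 2, with |A| = 7 giving ≥ 11.)

|A +̂ A| = 15


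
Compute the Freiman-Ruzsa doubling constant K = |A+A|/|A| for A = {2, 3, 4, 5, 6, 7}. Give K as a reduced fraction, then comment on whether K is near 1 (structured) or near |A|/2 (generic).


|A| = 6.
Compute A + A by enumerating all 36 pairs.
A + A = {4, 5, 6, 7, 8, 9, 10, 11, 12, 13, 14}, so |A + A| = 11.
K = |A + A| / |A| = 11/6 (already in lowest terms) ≈ 1.8333.
Reference: AP of size 6 gives K = 11/6 ≈ 1.8333; a fully generic set of size 6 gives K ≈ 3.5000.

|A| = 6, |A + A| = 11, K = 11/6.


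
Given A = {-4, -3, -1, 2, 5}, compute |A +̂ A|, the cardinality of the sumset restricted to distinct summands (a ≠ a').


Restricted sumset: A +̂ A = {a + a' : a ∈ A, a' ∈ A, a ≠ a'}.
Equivalently, take A + A and drop any sum 2a that is achievable ONLY as a + a for a ∈ A (i.e. sums representable only with equal summands).
Enumerate pairs (a, a') with a < a' (symmetric, so each unordered pair gives one sum; this covers all a ≠ a'):
  -4 + -3 = -7
  -4 + -1 = -5
  -4 + 2 = -2
  -4 + 5 = 1
  -3 + -1 = -4
  -3 + 2 = -1
  -3 + 5 = 2
  -1 + 2 = 1
  -1 + 5 = 4
  2 + 5 = 7
Collected distinct sums: {-7, -5, -4, -2, -1, 1, 2, 4, 7}
|A +̂ A| = 9
(Reference bound: |A +̂ A| ≥ 2|A| - 3 for |A| ≥ 2, with |A| = 5 giving ≥ 7.)

|A +̂ A| = 9


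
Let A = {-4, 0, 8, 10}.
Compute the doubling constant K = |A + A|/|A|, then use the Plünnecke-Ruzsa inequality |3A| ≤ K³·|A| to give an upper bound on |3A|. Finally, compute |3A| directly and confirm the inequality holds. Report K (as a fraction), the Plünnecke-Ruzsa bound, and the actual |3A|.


|A| = 4.
Step 1: Compute A + A by enumerating all 16 pairs.
A + A = {-8, -4, 0, 4, 6, 8, 10, 16, 18, 20}, so |A + A| = 10.
Step 2: Doubling constant K = |A + A|/|A| = 10/4 = 10/4 ≈ 2.5000.
Step 3: Plünnecke-Ruzsa gives |3A| ≤ K³·|A| = (2.5000)³ · 4 ≈ 62.5000.
Step 4: Compute 3A = A + A + A directly by enumerating all triples (a,b,c) ∈ A³; |3A| = 18.
Step 5: Check 18 ≤ 62.5000? Yes ✓.

K = 10/4, Plünnecke-Ruzsa bound K³|A| ≈ 62.5000, |3A| = 18, inequality holds.


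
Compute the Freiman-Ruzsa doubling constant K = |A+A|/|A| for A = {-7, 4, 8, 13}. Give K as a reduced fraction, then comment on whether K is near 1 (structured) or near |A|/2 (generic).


|A| = 4.
Compute A + A by enumerating all 16 pairs.
A + A = {-14, -3, 1, 6, 8, 12, 16, 17, 21, 26}, so |A + A| = 10.
K = |A + A| / |A| = 10/4 = 5/2 ≈ 2.5000.
Reference: AP of size 4 gives K = 7/4 ≈ 1.7500; a fully generic set of size 4 gives K ≈ 2.5000.

|A| = 4, |A + A| = 10, K = 10/4 = 5/2.


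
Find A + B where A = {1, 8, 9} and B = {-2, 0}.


A + B = {a + b : a ∈ A, b ∈ B}.
Enumerate all |A|·|B| = 3·2 = 6 pairs (a, b) and collect distinct sums.
a = 1: 1+-2=-1, 1+0=1
a = 8: 8+-2=6, 8+0=8
a = 9: 9+-2=7, 9+0=9
Collecting distinct sums: A + B = {-1, 1, 6, 7, 8, 9}
|A + B| = 6

A + B = {-1, 1, 6, 7, 8, 9}


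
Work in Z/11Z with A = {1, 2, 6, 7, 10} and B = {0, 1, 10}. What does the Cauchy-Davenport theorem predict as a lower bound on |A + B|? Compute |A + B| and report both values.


Cauchy-Davenport: |A + B| ≥ min(p, |A| + |B| - 1) for A, B nonempty in Z/pZ.
|A| = 5, |B| = 3, p = 11.
CD lower bound = min(11, 5 + 3 - 1) = min(11, 7) = 7.
Compute A + B mod 11 directly:
a = 1: 1+0=1, 1+1=2, 1+10=0
a = 2: 2+0=2, 2+1=3, 2+10=1
a = 6: 6+0=6, 6+1=7, 6+10=5
a = 7: 7+0=7, 7+1=8, 7+10=6
a = 10: 10+0=10, 10+1=0, 10+10=9
A + B = {0, 1, 2, 3, 5, 6, 7, 8, 9, 10}, so |A + B| = 10.
Verify: 10 ≥ 7? Yes ✓.

CD lower bound = 7, actual |A + B| = 10.


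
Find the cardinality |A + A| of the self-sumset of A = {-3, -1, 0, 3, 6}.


A + A = {a + a' : a, a' ∈ A}; |A| = 5.
General bounds: 2|A| - 1 ≤ |A + A| ≤ |A|(|A|+1)/2, i.e. 9 ≤ |A + A| ≤ 15.
Lower bound 2|A|-1 is attained iff A is an arithmetic progression.
Enumerate sums a + a' for a ≤ a' (symmetric, so this suffices):
a = -3: -3+-3=-6, -3+-1=-4, -3+0=-3, -3+3=0, -3+6=3
a = -1: -1+-1=-2, -1+0=-1, -1+3=2, -1+6=5
a = 0: 0+0=0, 0+3=3, 0+6=6
a = 3: 3+3=6, 3+6=9
a = 6: 6+6=12
Distinct sums: {-6, -4, -3, -2, -1, 0, 2, 3, 5, 6, 9, 12}
|A + A| = 12

|A + A| = 12


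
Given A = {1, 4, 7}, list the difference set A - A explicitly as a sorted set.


A - A = {a - a' : a, a' ∈ A}.
Compute a - a' for each ordered pair (a, a'):
a = 1: 1-1=0, 1-4=-3, 1-7=-6
a = 4: 4-1=3, 4-4=0, 4-7=-3
a = 7: 7-1=6, 7-4=3, 7-7=0
Collecting distinct values (and noting 0 appears from a-a):
A - A = {-6, -3, 0, 3, 6}
|A - A| = 5

A - A = {-6, -3, 0, 3, 6}


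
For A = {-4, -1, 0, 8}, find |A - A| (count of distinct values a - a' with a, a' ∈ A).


A - A = {a - a' : a, a' ∈ A}; |A| = 4.
Bounds: 2|A|-1 ≤ |A - A| ≤ |A|² - |A| + 1, i.e. 7 ≤ |A - A| ≤ 13.
Note: 0 ∈ A - A always (from a - a). The set is symmetric: if d ∈ A - A then -d ∈ A - A.
Enumerate nonzero differences d = a - a' with a > a' (then include -d):
Positive differences: {1, 3, 4, 8, 9, 12}
Full difference set: {0} ∪ (positive diffs) ∪ (negative diffs).
|A - A| = 1 + 2·6 = 13 (matches direct enumeration: 13).

|A - A| = 13


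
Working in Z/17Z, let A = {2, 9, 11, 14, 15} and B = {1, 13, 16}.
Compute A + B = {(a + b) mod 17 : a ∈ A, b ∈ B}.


Work in Z/17Z: reduce every sum a + b modulo 17.
Enumerate all 15 pairs:
a = 2: 2+1=3, 2+13=15, 2+16=1
a = 9: 9+1=10, 9+13=5, 9+16=8
a = 11: 11+1=12, 11+13=7, 11+16=10
a = 14: 14+1=15, 14+13=10, 14+16=13
a = 15: 15+1=16, 15+13=11, 15+16=14
Distinct residues collected: {1, 3, 5, 7, 8, 10, 11, 12, 13, 14, 15, 16}
|A + B| = 12 (out of 17 total residues).

A + B = {1, 3, 5, 7, 8, 10, 11, 12, 13, 14, 15, 16}


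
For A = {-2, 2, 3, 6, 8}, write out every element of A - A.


A - A = {a - a' : a, a' ∈ A}.
Compute a - a' for each ordered pair (a, a'):
a = -2: -2--2=0, -2-2=-4, -2-3=-5, -2-6=-8, -2-8=-10
a = 2: 2--2=4, 2-2=0, 2-3=-1, 2-6=-4, 2-8=-6
a = 3: 3--2=5, 3-2=1, 3-3=0, 3-6=-3, 3-8=-5
a = 6: 6--2=8, 6-2=4, 6-3=3, 6-6=0, 6-8=-2
a = 8: 8--2=10, 8-2=6, 8-3=5, 8-6=2, 8-8=0
Collecting distinct values (and noting 0 appears from a-a):
A - A = {-10, -8, -6, -5, -4, -3, -2, -1, 0, 1, 2, 3, 4, 5, 6, 8, 10}
|A - A| = 17

A - A = {-10, -8, -6, -5, -4, -3, -2, -1, 0, 1, 2, 3, 4, 5, 6, 8, 10}


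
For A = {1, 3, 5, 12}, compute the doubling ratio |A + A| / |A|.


|A| = 4.
Compute A + A by enumerating all 16 pairs.
A + A = {2, 4, 6, 8, 10, 13, 15, 17, 24}, so |A + A| = 9.
K = |A + A| / |A| = 9/4 (already in lowest terms) ≈ 2.2500.
Reference: AP of size 4 gives K = 7/4 ≈ 1.7500; a fully generic set of size 4 gives K ≈ 2.5000.

|A| = 4, |A + A| = 9, K = 9/4.


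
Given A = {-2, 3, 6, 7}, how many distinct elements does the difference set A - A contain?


A - A = {a - a' : a, a' ∈ A}; |A| = 4.
Bounds: 2|A|-1 ≤ |A - A| ≤ |A|² - |A| + 1, i.e. 7 ≤ |A - A| ≤ 13.
Note: 0 ∈ A - A always (from a - a). The set is symmetric: if d ∈ A - A then -d ∈ A - A.
Enumerate nonzero differences d = a - a' with a > a' (then include -d):
Positive differences: {1, 3, 4, 5, 8, 9}
Full difference set: {0} ∪ (positive diffs) ∪ (negative diffs).
|A - A| = 1 + 2·6 = 13 (matches direct enumeration: 13).

|A - A| = 13


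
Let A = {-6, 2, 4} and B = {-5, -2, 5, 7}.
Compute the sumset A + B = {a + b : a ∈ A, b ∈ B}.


A + B = {a + b : a ∈ A, b ∈ B}.
Enumerate all |A|·|B| = 3·4 = 12 pairs (a, b) and collect distinct sums.
a = -6: -6+-5=-11, -6+-2=-8, -6+5=-1, -6+7=1
a = 2: 2+-5=-3, 2+-2=0, 2+5=7, 2+7=9
a = 4: 4+-5=-1, 4+-2=2, 4+5=9, 4+7=11
Collecting distinct sums: A + B = {-11, -8, -3, -1, 0, 1, 2, 7, 9, 11}
|A + B| = 10

A + B = {-11, -8, -3, -1, 0, 1, 2, 7, 9, 11}


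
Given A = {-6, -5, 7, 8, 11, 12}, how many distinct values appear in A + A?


A + A = {a + a' : a, a' ∈ A}; |A| = 6.
General bounds: 2|A| - 1 ≤ |A + A| ≤ |A|(|A|+1)/2, i.e. 11 ≤ |A + A| ≤ 21.
Lower bound 2|A|-1 is attained iff A is an arithmetic progression.
Enumerate sums a + a' for a ≤ a' (symmetric, so this suffices):
a = -6: -6+-6=-12, -6+-5=-11, -6+7=1, -6+8=2, -6+11=5, -6+12=6
a = -5: -5+-5=-10, -5+7=2, -5+8=3, -5+11=6, -5+12=7
a = 7: 7+7=14, 7+8=15, 7+11=18, 7+12=19
a = 8: 8+8=16, 8+11=19, 8+12=20
a = 11: 11+11=22, 11+12=23
a = 12: 12+12=24
Distinct sums: {-12, -11, -10, 1, 2, 3, 5, 6, 7, 14, 15, 16, 18, 19, 20, 22, 23, 24}
|A + A| = 18

|A + A| = 18


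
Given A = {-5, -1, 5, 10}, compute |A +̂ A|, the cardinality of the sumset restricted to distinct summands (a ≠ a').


Restricted sumset: A +̂ A = {a + a' : a ∈ A, a' ∈ A, a ≠ a'}.
Equivalently, take A + A and drop any sum 2a that is achievable ONLY as a + a for a ∈ A (i.e. sums representable only with equal summands).
Enumerate pairs (a, a') with a < a' (symmetric, so each unordered pair gives one sum; this covers all a ≠ a'):
  -5 + -1 = -6
  -5 + 5 = 0
  -5 + 10 = 5
  -1 + 5 = 4
  -1 + 10 = 9
  5 + 10 = 15
Collected distinct sums: {-6, 0, 4, 5, 9, 15}
|A +̂ A| = 6
(Reference bound: |A +̂ A| ≥ 2|A| - 3 for |A| ≥ 2, with |A| = 4 giving ≥ 5.)

|A +̂ A| = 6
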